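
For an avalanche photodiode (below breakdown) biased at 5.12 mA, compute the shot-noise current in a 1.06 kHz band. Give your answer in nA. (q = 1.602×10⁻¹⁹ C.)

I_n = √(2qI·B)
2qI·B = 2 × 1.602×10⁻¹⁹ × 5.12×10⁻³ × 1.06×10³ = 1.74×10⁻¹⁸ A²
I_n = √(1.74×10⁻¹⁸) = 1.32×10⁻⁹ A = 1.32 nA

1.32 nA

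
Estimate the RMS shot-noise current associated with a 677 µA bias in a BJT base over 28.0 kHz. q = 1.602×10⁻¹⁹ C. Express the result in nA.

I_n = √(2qI·B)
2qI·B = 2 × 1.602×10⁻¹⁹ × 6.77×10⁻⁴ × 2.80×10⁴ = 6.07×10⁻¹⁸ A²
I_n = √(6.07×10⁻¹⁸) = 2.46×10⁻⁹ A = 2.46 nA

2.46 nA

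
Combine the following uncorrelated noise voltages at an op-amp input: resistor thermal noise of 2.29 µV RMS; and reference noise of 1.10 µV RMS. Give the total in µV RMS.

Uncorrelated sources add in power (mean-square): V_tot = √(ΣV_i²)
V_tot = √[(2.29×10⁻⁶)² + (1.10×10⁻⁶)²] = 2.54×10⁻⁶ V = 2.54 µV

2.54 µV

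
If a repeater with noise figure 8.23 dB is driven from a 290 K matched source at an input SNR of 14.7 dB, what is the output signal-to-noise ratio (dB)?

6.47 dB

By definition F = SNR_in/SNR_out, so in dB: SNR_out = SNR_in − NF
SNR_out = 14.7 − 8.23 = 6.47 dB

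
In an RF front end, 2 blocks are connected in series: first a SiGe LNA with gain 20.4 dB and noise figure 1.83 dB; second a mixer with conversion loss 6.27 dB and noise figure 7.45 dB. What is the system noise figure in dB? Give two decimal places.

1.95 dB

Convert to linear (a loss of L dB is a gain of −L dB): F_i = 10^(NF_i/10), G_i = 10^(G_i,dB/10)
  Stage 1: F_1 = 10^(1.83/10) = 1.524, G_1 = 10^(20.4/10) = 109.6
  Stage 2: F_2 = 10^(7.45/10) = 5.559, G_2 = 10^(−6.27/10) = 0.2360
Friis cascade:
  F = 1.524 + (5.559 − 1)/109.6 = 1.566
NF = 10 log₁₀(1.566) = 1.95 dB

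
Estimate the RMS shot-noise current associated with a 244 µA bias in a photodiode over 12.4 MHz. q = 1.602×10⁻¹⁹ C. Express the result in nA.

31.1 nA

I_n = √(2qI·B)
2qI·B = 2 × 1.602×10⁻¹⁹ × 2.44×10⁻⁴ × 1.24×10⁷ = 9.69×10⁻¹⁶ A²
I_n = √(9.69×10⁻¹⁶) = 3.11×10⁻⁸ A = 31.1 nA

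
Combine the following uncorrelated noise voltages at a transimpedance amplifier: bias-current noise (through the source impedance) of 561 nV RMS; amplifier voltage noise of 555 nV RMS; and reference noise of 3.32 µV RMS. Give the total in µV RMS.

3.41 µV

Uncorrelated sources add in power (mean-square): V_tot = √(ΣV_i²)
V_tot = √[(5.61×10⁻⁷)² + (5.55×10⁻⁷)² + (3.32×10⁻⁶)²] = 3.41×10⁻⁶ V = 3.41 µV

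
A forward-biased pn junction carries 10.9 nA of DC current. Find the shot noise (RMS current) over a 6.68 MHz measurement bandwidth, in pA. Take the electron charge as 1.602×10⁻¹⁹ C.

I_n = √(2qI·B)
2qI·B = 2 × 1.602×10⁻¹⁹ × 1.09×10⁻⁸ × 6.68×10⁶ = 2.33×10⁻²⁰ A²
I_n = √(2.33×10⁻²⁰) = 1.53×10⁻¹⁰ A = 153 pA

153 pA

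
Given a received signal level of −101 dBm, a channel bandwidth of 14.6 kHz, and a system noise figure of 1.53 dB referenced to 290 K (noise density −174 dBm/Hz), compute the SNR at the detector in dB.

Noise floor: N = −174 + 10 log₁₀(B) + NF
10 log₁₀(1.46×10⁴) = 41.64 dB
N = −174 + 41.64 + 1.53 = −130.83 dBm
SNR = P_sig − N = −101 − (−130.83) = 29.83 dB → 29.8 dB

29.8 dB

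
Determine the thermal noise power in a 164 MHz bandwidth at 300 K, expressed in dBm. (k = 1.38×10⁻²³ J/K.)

P_n = kTB = 1.38×10⁻²³ × 300 × 1.64×10⁸ = 6.79×10⁻¹³ W
In dBm: 10 log₁₀(6.79×10⁻¹³ / 10⁻³) = −91.7 dBm

−91.7 dBm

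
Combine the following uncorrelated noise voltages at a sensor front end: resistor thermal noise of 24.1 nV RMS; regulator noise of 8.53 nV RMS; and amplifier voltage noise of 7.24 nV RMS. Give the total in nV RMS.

Uncorrelated sources add in power (mean-square): V_tot = √(ΣV_i²)
V_tot = √[(2.41×10⁻⁸)² + (8.53×10⁻⁹)² + (7.24×10⁻⁹)²] = 2.66×10⁻⁸ V = 26.6 nV

26.6 nV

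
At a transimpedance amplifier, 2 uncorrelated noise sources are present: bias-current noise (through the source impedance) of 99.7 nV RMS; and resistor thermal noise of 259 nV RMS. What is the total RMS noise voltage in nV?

278 nV

Uncorrelated sources add in power (mean-square): V_tot = √(ΣV_i²)
V_tot = √[(9.97×10⁻⁸)² + (2.59×10⁻⁷)²] = 2.78×10⁻⁷ V = 278 nV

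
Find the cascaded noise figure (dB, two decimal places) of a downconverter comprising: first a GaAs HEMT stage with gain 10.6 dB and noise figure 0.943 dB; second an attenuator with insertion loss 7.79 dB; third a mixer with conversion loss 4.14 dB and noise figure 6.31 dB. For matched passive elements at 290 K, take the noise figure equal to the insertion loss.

5.31 dB

Convert to linear (a loss of L dB is a gain of −L dB): F_i = 10^(NF_i/10), G_i = 10^(G_i,dB/10)
  Stage 1: F_1 = 10^(0.943/10) = 1.243, G_1 = 10^(10.6/10) = 11.48
  Stage 2: F_2 = 10^(7.79/10) = 6.012, G_2 = 10^(−7.79/10) = 0.1663
  Stage 3: F_3 = 10^(6.31/10) = 4.276, G_3 = 10^(−4.14/10) = 0.3855
Friis cascade:
  F = 1.243 + (6.012 − 1)/11.48 + (4.276 − 1)/1.910 = 3.394
NF = 10 log₁₀(3.394) = 5.31 dB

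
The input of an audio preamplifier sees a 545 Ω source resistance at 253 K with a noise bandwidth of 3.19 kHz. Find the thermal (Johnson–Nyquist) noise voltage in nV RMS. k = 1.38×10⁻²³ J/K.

V_n = √(4kTRB)
4kTRB = 4 × 1.38×10⁻²³ × 253 × 5.45×10² × 3.19×10³ = 2.43×10⁻¹⁴ V²
V_n = √(2.43×10⁻¹⁴) = 1.56×10⁻⁷ V = 156 nV

156 nV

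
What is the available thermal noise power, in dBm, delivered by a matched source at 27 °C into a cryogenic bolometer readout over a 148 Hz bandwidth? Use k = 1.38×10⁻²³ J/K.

−152.1 dBm

T = 27 °C + 273.15 = 300.15 K
P_n = kTB = 1.38×10⁻²³ × 300.15 × 1.48×10² = 6.13×10⁻¹⁹ W
In dBm: 10 log₁₀(6.13×10⁻¹⁹ / 10⁻³) = −152.1 dBm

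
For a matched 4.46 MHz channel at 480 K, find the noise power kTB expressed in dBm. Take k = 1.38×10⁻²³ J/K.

−105.3 dBm

P_n = kTB = 1.38×10⁻²³ × 480 × 4.46×10⁶ = 2.95×10⁻¹⁴ W
In dBm: 10 log₁₀(2.95×10⁻¹⁴ / 10⁻³) = −105.3 dBm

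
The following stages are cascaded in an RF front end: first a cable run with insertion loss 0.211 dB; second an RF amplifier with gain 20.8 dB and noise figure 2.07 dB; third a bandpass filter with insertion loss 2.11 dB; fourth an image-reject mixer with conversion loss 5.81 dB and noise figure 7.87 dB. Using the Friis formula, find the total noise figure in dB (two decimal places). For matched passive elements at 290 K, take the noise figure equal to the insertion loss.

2.48 dB

Convert to linear (a loss of L dB is a gain of −L dB): F_i = 10^(NF_i/10), G_i = 10^(G_i,dB/10)
  Stage 1: F_1 = 10^(0.211/10) = 1.050, G_1 = 10^(−0.211/10) = 0.9526
  Stage 2: F_2 = 10^(2.07/10) = 1.611, G_2 = 10^(20.8/10) = 120.2
  Stage 3: F_3 = 10^(2.11/10) = 1.626, G_3 = 10^(−2.11/10) = 0.6152
  Stage 4: F_4 = 10^(7.87/10) = 6.124, G_4 = 10^(−5.81/10) = 0.2624
Friis cascade:
  F = 1.050 + (1.611 − 1)/0.9526 + (1.626 − 1)/114.5 + (6.124 − 1)/70.45 = 1.769
NF = 10 log₁₀(1.769) = 2.48 dB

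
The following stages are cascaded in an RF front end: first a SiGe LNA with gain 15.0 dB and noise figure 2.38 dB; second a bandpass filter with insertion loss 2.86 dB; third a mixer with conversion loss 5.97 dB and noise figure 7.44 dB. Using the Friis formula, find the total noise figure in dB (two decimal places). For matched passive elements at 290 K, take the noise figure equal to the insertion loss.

Convert to linear (a loss of L dB is a gain of −L dB): F_i = 10^(NF_i/10), G_i = 10^(G_i,dB/10)
  Stage 1: F_1 = 10^(2.38/10) = 1.730, G_1 = 10^(15.0/10) = 31.62
  Stage 2: F_2 = 10^(2.86/10) = 1.932, G_2 = 10^(−2.86/10) = 0.5176
  Stage 3: F_3 = 10^(7.44/10) = 5.546, G_3 = 10^(−5.97/10) = 0.2529
Friis cascade:
  F = 1.730 + (1.932 − 1)/31.62 + (5.546 − 1)/16.37 = 2.037
NF = 10 log₁₀(2.037) = 3.09 dB

3.09 dB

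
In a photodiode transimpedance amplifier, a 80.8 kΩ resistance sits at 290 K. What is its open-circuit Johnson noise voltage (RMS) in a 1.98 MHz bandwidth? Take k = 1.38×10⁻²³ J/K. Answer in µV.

50.6 µV

V_n = √(4kTRB)
4kTRB = 4 × 1.38×10⁻²³ × 290 × 8.08×10⁴ × 1.98×10⁶ = 2.56×10⁻⁹ V²
V_n = √(2.56×10⁻⁹) = 5.06×10⁻⁵ V = 50.6 µV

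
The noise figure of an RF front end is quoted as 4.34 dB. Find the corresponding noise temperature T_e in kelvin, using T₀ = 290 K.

498 K

F = 10^(4.34/10) = 2.71644
T_e = (F − 1)·T₀ = (2.71644 − 1) × 290 = 498 K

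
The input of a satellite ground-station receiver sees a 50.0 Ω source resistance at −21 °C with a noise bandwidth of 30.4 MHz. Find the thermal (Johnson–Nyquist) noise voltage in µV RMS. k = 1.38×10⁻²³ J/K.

T = −21 °C + 273.15 = 252.15 K
V_n = √(4kTRB)
4kTRB = 4 × 1.38×10⁻²³ × 252.15 × 5.00×10¹ × 3.04×10⁷ = 2.12×10⁻¹¹ V²
V_n = √(2.12×10⁻¹¹) = 4.60×10⁻⁶ V = 4.60 µV

4.60 µV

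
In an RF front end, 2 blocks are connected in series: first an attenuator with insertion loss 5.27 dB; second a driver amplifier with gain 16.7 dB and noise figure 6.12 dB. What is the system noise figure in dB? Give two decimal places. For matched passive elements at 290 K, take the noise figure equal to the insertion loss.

11.39 dB

Convert to linear (a loss of L dB is a gain of −L dB): F_i = 10^(NF_i/10), G_i = 10^(G_i,dB/10)
  Stage 1: F_1 = 10^(5.27/10) = 3.365, G_1 = 10^(−5.27/10) = 0.2972
  Stage 2: F_2 = 10^(6.12/10) = 4.093, G_2 = 10^(16.7/10) = 46.77
Friis cascade:
  F = 3.365 + (4.093 − 1)/0.2972 = 13.77
NF = 10 log₁₀(13.77) = 11.39 dB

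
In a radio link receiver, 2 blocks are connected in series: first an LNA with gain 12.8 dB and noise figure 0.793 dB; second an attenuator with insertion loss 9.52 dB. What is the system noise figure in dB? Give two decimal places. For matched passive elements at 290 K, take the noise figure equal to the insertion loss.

Convert to linear (a loss of L dB is a gain of −L dB): F_i = 10^(NF_i/10), G_i = 10^(G_i,dB/10)
  Stage 1: F_1 = 10^(0.793/10) = 1.200, G_1 = 10^(12.8/10) = 19.05
  Stage 2: F_2 = 10^(9.52/10) = 8.954, G_2 = 10^(−9.52/10) = 0.1117
Friis cascade:
  F = 1.200 + (8.954 − 1)/19.05 = 1.618
NF = 10 log₁₀(1.618) = 2.09 dB

2.09 dB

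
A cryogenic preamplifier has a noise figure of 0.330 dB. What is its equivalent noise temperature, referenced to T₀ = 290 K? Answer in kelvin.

22.9 K

F = 10^(0.330/10) = 1.07895
T_e = (F − 1)·T₀ = (1.07895 − 1) × 290 = 22.9 K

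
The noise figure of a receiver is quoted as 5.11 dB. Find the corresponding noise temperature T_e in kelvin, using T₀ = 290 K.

651 K

F = 10^(5.11/10) = 3.2434
T_e = (F − 1)·T₀ = (3.2434 − 1) × 290 = 651 K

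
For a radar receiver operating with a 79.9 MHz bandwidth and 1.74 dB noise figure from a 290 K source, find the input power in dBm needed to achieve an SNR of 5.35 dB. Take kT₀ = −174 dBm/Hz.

Sensitivity = −174 + 10 log₁₀(B) + NF + SNR_min
= −174 + 79.03 + 1.74 + 5.35
= −87.88 dBm → −87.9 dBm

−87.9 dBm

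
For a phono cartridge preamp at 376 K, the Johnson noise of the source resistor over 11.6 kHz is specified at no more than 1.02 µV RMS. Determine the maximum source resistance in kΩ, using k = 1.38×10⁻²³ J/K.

4.32 kΩ

Johnson–Nyquist: V_n = √(4kTRB) ⇒ R = V_n² / (4kTB)
4kTB = 4 × 1.38×10⁻²³ × 376 × 1.16×10⁴ = 2.41×10⁻¹⁶
R = (1.02×10⁻⁶)² / 2.41×10⁻¹⁶ = 4.32×10³ Ω = 4.32 kΩ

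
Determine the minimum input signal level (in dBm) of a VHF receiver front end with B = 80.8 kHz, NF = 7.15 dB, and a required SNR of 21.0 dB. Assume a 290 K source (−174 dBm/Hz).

Sensitivity = −174 + 10 log₁₀(B) + NF + SNR_min
= −174 + 49.07 + 7.15 + 21.0
= −96.78 dBm → −96.8 dBm

−96.8 dBm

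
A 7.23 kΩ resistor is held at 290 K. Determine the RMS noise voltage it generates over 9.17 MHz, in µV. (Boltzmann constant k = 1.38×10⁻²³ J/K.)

32.6 µV

V_n = √(4kTRB)
4kTRB = 4 × 1.38×10⁻²³ × 290 × 7.23×10³ × 9.17×10⁶ = 1.06×10⁻⁹ V²
V_n = √(1.06×10⁻⁹) = 3.26×10⁻⁵ V = 32.6 µV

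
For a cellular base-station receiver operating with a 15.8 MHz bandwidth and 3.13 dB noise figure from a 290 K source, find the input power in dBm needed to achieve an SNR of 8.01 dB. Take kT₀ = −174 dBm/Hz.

−90.9 dBm

Sensitivity = −174 + 10 log₁₀(B) + NF + SNR_min
= −174 + 71.99 + 3.13 + 8.01
= −90.87 dBm → −90.9 dBm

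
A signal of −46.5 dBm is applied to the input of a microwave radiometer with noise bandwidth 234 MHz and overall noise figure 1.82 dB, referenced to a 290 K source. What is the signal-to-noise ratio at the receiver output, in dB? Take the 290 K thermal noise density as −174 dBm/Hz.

42.0 dB

Noise floor: N = −174 + 10 log₁₀(B) + NF
10 log₁₀(2.34×10⁸) = 83.69 dB
N = −174 + 83.69 + 1.82 = −88.49 dBm
SNR = P_sig − N = −46.5 − (−88.49) = 41.99 dB → 42.0 dB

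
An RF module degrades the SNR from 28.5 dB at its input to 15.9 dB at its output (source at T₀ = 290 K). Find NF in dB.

12.6 dB

NF (dB) = SNR_in(dB) − SNR_out(dB) when the source is at T₀
NF = 28.5 − 15.9 = 12.6 dB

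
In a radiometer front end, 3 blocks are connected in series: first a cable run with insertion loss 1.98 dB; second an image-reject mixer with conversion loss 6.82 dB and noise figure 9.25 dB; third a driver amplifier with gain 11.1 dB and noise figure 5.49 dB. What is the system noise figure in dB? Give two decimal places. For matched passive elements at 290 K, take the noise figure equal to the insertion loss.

Convert to linear (a loss of L dB is a gain of −L dB): F_i = 10^(NF_i/10), G_i = 10^(G_i,dB/10)
  Stage 1: F_1 = 10^(1.98/10) = 1.578, G_1 = 10^(−1.98/10) = 0.6339
  Stage 2: F_2 = 10^(9.25/10) = 8.414, G_2 = 10^(−6.82/10) = 0.2080
  Stage 3: F_3 = 10^(5.49/10) = 3.540, G_3 = 10^(11.1/10) = 12.88
Friis cascade:
  F = 1.578 + (8.414 − 1)/0.6339 + (3.540 − 1)/0.1318 = 32.54
NF = 10 log₁₀(32.54) = 15.12 dB

15.12 dB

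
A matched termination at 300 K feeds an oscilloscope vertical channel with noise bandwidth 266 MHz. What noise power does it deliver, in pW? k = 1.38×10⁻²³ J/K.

1.10 pW

P_n = kTB = 1.38×10⁻²³ × 300 × 2.66×10⁸ = 1.10×10⁻¹² W = 1.10 pW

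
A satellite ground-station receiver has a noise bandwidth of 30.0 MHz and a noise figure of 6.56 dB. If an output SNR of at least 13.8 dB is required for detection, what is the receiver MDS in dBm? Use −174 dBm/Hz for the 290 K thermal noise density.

−78.9 dBm

Sensitivity = −174 + 10 log₁₀(B) + NF + SNR_min
= −174 + 74.77 + 6.56 + 13.8
= −78.87 dBm → −78.9 dBm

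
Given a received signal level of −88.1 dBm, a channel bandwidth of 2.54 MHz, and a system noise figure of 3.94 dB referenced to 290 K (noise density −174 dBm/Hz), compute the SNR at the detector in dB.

17.9 dB

Noise floor: N = −174 + 10 log₁₀(B) + NF
10 log₁₀(2.54×10⁶) = 64.05 dB
N = −174 + 64.05 + 3.94 = −106.01 dBm
SNR = P_sig − N = −88.1 − (−106.01) = 17.91 dB → 17.9 dB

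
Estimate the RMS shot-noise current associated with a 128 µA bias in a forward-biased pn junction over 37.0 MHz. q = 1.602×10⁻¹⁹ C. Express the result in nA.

39.0 nA

I_n = √(2qI·B)
2qI·B = 2 × 1.602×10⁻¹⁹ × 1.28×10⁻⁴ × 3.70×10⁷ = 1.52×10⁻¹⁵ A²
I_n = √(1.52×10⁻¹⁵) = 3.90×10⁻⁸ A = 39.0 nA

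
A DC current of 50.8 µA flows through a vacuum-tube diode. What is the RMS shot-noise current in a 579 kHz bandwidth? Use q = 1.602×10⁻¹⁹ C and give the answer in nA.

3.07 nA

I_n = √(2qI·B)
2qI·B = 2 × 1.602×10⁻¹⁹ × 5.08×10⁻⁵ × 5.79×10⁵ = 9.42×10⁻¹⁸ A²
I_n = √(9.42×10⁻¹⁸) = 3.07×10⁻⁹ A = 3.07 nA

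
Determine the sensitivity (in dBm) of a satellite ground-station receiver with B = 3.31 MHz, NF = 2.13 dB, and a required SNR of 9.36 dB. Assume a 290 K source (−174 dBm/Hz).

Sensitivity = −174 + 10 log₁₀(B) + NF + SNR_min
= −174 + 65.2 + 2.13 + 9.36
= −97.31 dBm → −97.3 dBm

−97.3 dBm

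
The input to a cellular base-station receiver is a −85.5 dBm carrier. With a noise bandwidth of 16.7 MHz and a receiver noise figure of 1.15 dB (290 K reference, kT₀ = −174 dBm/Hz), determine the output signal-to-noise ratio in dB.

Noise floor: N = −174 + 10 log₁₀(B) + NF
10 log₁₀(1.67×10⁷) = 72.23 dB
N = −174 + 72.23 + 1.15 = −100.62 dBm
SNR = P_sig − N = −85.5 − (−100.62) = 15.12 dB → 15.1 dB

15.1 dB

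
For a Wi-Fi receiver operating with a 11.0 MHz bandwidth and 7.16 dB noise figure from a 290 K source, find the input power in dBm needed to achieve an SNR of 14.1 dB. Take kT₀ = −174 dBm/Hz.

Sensitivity = −174 + 10 log₁₀(B) + NF + SNR_min
= −174 + 70.41 + 7.16 + 14.1
= −82.33 dBm → −82.3 dBm

−82.3 dBm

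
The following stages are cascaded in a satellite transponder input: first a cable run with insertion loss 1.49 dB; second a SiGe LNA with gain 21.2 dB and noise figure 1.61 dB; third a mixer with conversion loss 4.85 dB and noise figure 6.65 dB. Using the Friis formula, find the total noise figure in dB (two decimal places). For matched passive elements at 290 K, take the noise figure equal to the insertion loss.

3.18 dB

Convert to linear (a loss of L dB is a gain of −L dB): F_i = 10^(NF_i/10), G_i = 10^(G_i,dB/10)
  Stage 1: F_1 = 10^(1.49/10) = 1.409, G_1 = 10^(−1.49/10) = 0.7096
  Stage 2: F_2 = 10^(1.61/10) = 1.449, G_2 = 10^(21.2/10) = 131.8
  Stage 3: F_3 = 10^(6.65/10) = 4.624, G_3 = 10^(−4.85/10) = 0.3273
Friis cascade:
  F = 1.409 + (1.449 − 1)/0.7096 + (4.624 − 1)/93.54 = 2.080
NF = 10 log₁₀(2.080) = 3.18 dB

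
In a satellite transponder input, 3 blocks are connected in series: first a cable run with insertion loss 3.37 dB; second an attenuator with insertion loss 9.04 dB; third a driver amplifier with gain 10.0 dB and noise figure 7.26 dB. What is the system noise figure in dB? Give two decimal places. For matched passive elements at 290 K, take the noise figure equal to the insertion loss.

19.67 dB

Convert to linear (a loss of L dB is a gain of −L dB): F_i = 10^(NF_i/10), G_i = 10^(G_i,dB/10)
  Stage 1: F_1 = 10^(3.37/10) = 2.173, G_1 = 10^(−3.37/10) = 0.4603
  Stage 2: F_2 = 10^(9.04/10) = 8.017, G_2 = 10^(−9.04/10) = 0.1247
  Stage 3: F_3 = 10^(7.26/10) = 5.321, G_3 = 10^(10.0/10) = 10.00
Friis cascade:
  F = 2.173 + (8.017 − 1)/0.4603 + (5.321 − 1)/0.05741 = 92.68
NF = 10 log₁₀(92.68) = 19.67 dB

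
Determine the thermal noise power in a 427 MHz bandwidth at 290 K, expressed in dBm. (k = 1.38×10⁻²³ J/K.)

P_n = kTB = 1.38×10⁻²³ × 290 × 4.27×10⁸ = 1.71×10⁻¹² W
In dBm: 10 log₁₀(1.71×10⁻¹² / 10⁻³) = −87.7 dBm

−87.7 dBm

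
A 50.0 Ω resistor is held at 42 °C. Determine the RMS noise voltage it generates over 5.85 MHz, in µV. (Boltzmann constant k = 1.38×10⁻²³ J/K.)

T = 42 °C + 273.15 = 315.15 K
V_n = √(4kTRB)
4kTRB = 4 × 1.38×10⁻²³ × 315.15 × 5.00×10¹ × 5.85×10⁶ = 5.09×10⁻¹² V²
V_n = √(5.09×10⁻¹²) = 2.26×10⁻⁶ V = 2.26 µV

2.26 µV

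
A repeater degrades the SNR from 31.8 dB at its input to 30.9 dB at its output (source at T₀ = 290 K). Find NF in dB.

NF (dB) = SNR_in(dB) − SNR_out(dB) when the source is at T₀
NF = 31.8 − 30.9 = 0.9 dB

0.9 dB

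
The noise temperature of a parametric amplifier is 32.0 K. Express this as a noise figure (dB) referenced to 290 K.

0.455 dB

F = 1 + T_e/T₀ = 1 + 32.0/290 = 1.11034
NF = 10 log₁₀(1.11034) = 0.455 dB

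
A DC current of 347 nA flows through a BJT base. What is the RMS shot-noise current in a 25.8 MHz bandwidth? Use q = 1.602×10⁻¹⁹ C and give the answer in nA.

I_n = √(2qI·B)
2qI·B = 2 × 1.602×10⁻¹⁹ × 3.47×10⁻⁷ × 2.58×10⁷ = 2.87×10⁻¹⁸ A²
I_n = √(2.87×10⁻¹⁸) = 1.69×10⁻⁹ A = 1.69 nA

1.69 nA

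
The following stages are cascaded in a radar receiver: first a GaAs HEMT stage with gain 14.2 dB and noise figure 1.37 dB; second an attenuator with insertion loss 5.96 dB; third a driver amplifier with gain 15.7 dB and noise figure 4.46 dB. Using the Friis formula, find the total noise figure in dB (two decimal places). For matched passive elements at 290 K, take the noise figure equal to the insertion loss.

Convert to linear (a loss of L dB is a gain of −L dB): F_i = 10^(NF_i/10), G_i = 10^(G_i,dB/10)
  Stage 1: F_1 = 10^(1.37/10) = 1.371, G_1 = 10^(14.2/10) = 26.30
  Stage 2: F_2 = 10^(5.96/10) = 3.945, G_2 = 10^(−5.96/10) = 0.2535
  Stage 3: F_3 = 10^(4.46/10) = 2.793, G_3 = 10^(15.7/10) = 37.15
Friis cascade:
  F = 1.371 + (3.945 − 1)/26.30 + (2.793 − 1)/6.668 = 1.752
NF = 10 log₁₀(1.752) = 2.43 dB

2.43 dB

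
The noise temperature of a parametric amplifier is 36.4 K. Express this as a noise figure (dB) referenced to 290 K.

0.514 dB

F = 1 + T_e/T₀ = 1 + 36.4/290 = 1.12552
NF = 10 log₁₀(1.12552) = 0.514 dB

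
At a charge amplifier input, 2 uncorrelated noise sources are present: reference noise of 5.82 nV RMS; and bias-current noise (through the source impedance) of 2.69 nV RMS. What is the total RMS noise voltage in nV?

6.41 nV

Uncorrelated sources add in power (mean-square): V_tot = √(ΣV_i²)
V_tot = √[(5.82×10⁻⁹)² + (2.69×10⁻⁹)²] = 6.41×10⁻⁹ V = 6.41 nV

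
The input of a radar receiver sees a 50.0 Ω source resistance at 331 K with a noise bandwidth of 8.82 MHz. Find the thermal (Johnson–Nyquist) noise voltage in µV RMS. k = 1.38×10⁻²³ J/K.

V_n = √(4kTRB)
4kTRB = 4 × 1.38×10⁻²³ × 331 × 5.00×10¹ × 8.82×10⁶ = 8.06×10⁻¹² V²
V_n = √(8.06×10⁻¹²) = 2.84×10⁻⁶ V = 2.84 µV

2.84 µV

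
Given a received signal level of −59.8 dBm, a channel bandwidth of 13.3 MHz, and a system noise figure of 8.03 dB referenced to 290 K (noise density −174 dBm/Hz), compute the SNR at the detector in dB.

Noise floor: N = −174 + 10 log₁₀(B) + NF
10 log₁₀(1.33×10⁷) = 71.24 dB
N = −174 + 71.24 + 8.03 = −94.73 dBm
SNR = P_sig − N = −59.8 − (−94.73) = 34.93 dB → 34.9 dB

34.9 dB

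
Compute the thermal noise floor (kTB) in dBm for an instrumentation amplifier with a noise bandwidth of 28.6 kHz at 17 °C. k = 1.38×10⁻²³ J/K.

−129.4 dBm

T = 17 °C + 273.15 = 290.15 K
P_n = kTB = 1.38×10⁻²³ × 290.15 × 2.86×10⁴ = 1.15×10⁻¹⁶ W
In dBm: 10 log₁₀(1.15×10⁻¹⁶ / 10⁻³) = −129.4 dBm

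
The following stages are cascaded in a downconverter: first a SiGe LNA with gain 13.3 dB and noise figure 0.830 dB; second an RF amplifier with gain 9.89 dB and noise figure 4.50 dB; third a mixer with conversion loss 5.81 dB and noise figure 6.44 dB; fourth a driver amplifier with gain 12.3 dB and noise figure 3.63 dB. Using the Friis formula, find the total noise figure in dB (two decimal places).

Convert to linear (a loss of L dB is a gain of −L dB): F_i = 10^(NF_i/10), G_i = 10^(G_i,dB/10)
  Stage 1: F_1 = 10^(0.830/10) = 1.211, G_1 = 10^(13.3/10) = 21.38
  Stage 2: F_2 = 10^(4.50/10) = 2.818, G_2 = 10^(9.89/10) = 9.750
  Stage 3: F_3 = 10^(6.44/10) = 4.406, G_3 = 10^(−5.81/10) = 0.2624
  Stage 4: F_4 = 10^(3.63/10) = 2.307, G_4 = 10^(12.3/10) = 16.98
Friis cascade:
  F = 1.211 + (2.818 − 1)/21.38 + (4.406 − 1)/208.4 + (2.307 − 1)/54.70 = 1.336
NF = 10 log₁₀(1.336) = 1.26 dB

1.26 dB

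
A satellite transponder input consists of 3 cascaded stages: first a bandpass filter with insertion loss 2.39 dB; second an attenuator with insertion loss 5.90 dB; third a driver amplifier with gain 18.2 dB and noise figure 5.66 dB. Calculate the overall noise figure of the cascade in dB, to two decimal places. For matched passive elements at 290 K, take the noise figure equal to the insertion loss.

Convert to linear (a loss of L dB is a gain of −L dB): F_i = 10^(NF_i/10), G_i = 10^(G_i,dB/10)
  Stage 1: F_1 = 10^(2.39/10) = 1.734, G_1 = 10^(−2.39/10) = 0.5768
  Stage 2: F_2 = 10^(5.90/10) = 3.890, G_2 = 10^(−5.90/10) = 0.2570
  Stage 3: F_3 = 10^(5.66/10) = 3.681, G_3 = 10^(18.2/10) = 66.07
Friis cascade:
  F = 1.734 + (3.890 − 1)/0.5768 + (3.681 − 1)/0.1483 = 24.83
NF = 10 log₁₀(24.83) = 13.95 dB

13.95 dB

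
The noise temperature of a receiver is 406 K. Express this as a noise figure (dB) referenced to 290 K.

3.80 dB

F = 1 + T_e/T₀ = 1 + 406/290 = 2.4
NF = 10 log₁₀(2.4) = 3.80 dB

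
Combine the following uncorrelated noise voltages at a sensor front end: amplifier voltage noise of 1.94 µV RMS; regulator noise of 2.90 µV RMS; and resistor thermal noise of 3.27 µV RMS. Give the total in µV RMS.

4.78 µV

Uncorrelated sources add in power (mean-square): V_tot = √(ΣV_i²)
V_tot = √[(1.94×10⁻⁶)² + (2.90×10⁻⁶)² + (3.27×10⁻⁶)²] = 4.78×10⁻⁶ V = 4.78 µV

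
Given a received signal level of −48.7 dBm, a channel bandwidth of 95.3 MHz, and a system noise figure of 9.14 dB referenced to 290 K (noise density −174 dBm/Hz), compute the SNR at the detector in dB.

Noise floor: N = −174 + 10 log₁₀(B) + NF
10 log₁₀(9.53×10⁷) = 79.79 dB
N = −174 + 79.79 + 9.14 = −85.07 dBm
SNR = P_sig − N = −48.7 − (−85.07) = 36.37 dB → 36.4 dB

36.4 dB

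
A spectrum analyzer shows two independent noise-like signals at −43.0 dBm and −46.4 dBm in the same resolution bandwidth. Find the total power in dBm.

−41.4 dBm

Convert to linear, add, convert back:
P₁ = 5.01×10⁻⁸ W, P₂ = 2.29×10⁻⁸ W
P_tot = 7.30×10⁻⁸ W → 10 log₁₀(P_tot / 10⁻³) = −41.4 dBm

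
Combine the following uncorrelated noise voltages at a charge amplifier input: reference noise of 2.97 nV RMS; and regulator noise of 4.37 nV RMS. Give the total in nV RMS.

Uncorrelated sources add in power (mean-square): V_tot = √(ΣV_i²)
V_tot = √[(2.97×10⁻⁹)² + (4.37×10⁻⁹)²] = 5.28×10⁻⁹ V = 5.28 nV

5.28 nV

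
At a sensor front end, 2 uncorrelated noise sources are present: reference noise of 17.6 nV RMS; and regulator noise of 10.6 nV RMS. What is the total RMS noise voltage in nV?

Uncorrelated sources add in power (mean-square): V_tot = √(ΣV_i²)
V_tot = √[(1.76×10⁻⁸)² + (1.06×10⁻⁸)²] = 2.05×10⁻⁸ V = 20.5 nV

20.5 nV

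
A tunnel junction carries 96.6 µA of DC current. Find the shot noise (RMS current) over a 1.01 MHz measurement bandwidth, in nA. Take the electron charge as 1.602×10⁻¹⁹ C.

5.59 nA

I_n = √(2qI·B)
2qI·B = 2 × 1.602×10⁻¹⁹ × 9.66×10⁻⁵ × 1.01×10⁶ = 3.13×10⁻¹⁷ A²
I_n = √(3.13×10⁻¹⁷) = 5.59×10⁻⁹ A = 5.59 nA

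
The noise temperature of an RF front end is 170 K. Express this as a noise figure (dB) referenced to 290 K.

2.00 dB

F = 1 + T_e/T₀ = 1 + 170/290 = 1.58621
NF = 10 log₁₀(1.58621) = 2.00 dB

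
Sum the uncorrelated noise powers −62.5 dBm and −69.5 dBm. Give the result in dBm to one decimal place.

−61.7 dBm

Convert to linear, add, convert back:
P₁ = 5.62×10⁻¹⁰ W, P₂ = 1.12×10⁻¹⁰ W
P_tot = 6.75×10⁻¹⁰ W → 10 log₁₀(P_tot / 10⁻³) = −61.7 dBm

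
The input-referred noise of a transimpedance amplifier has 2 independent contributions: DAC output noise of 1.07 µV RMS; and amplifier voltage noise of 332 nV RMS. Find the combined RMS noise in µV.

Uncorrelated sources add in power (mean-square): V_tot = √(ΣV_i²)
V_tot = √[(1.07×10⁻⁶)² + (3.32×10⁻⁷)²] = 1.12×10⁻⁶ V = 1.12 µV

1.12 µV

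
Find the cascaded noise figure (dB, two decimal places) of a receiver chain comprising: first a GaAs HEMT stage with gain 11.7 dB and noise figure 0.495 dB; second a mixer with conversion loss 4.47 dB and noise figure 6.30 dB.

Convert to linear (a loss of L dB is a gain of −L dB): F_i = 10^(NF_i/10), G_i = 10^(G_i,dB/10)
  Stage 1: F_1 = 10^(0.495/10) = 1.121, G_1 = 10^(11.7/10) = 14.79
  Stage 2: F_2 = 10^(6.30/10) = 4.266, G_2 = 10^(−4.47/10) = 0.3573
Friis cascade:
  F = 1.121 + (4.266 − 1)/14.79 = 1.342
NF = 10 log₁₀(1.342) = 1.28 dB

1.28 dB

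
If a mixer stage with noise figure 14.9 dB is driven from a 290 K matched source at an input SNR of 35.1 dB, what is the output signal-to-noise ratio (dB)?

By definition F = SNR_in/SNR_out, so in dB: SNR_out = SNR_in − NF
SNR_out = 35.1 − 14.9 = 20.2 dB

20.2 dB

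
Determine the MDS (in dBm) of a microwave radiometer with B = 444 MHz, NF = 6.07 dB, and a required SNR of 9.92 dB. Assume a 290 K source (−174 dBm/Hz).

−71.5 dBm

Sensitivity = −174 + 10 log₁₀(B) + NF + SNR_min
= −174 + 86.47 + 6.07 + 9.92
= −71.54 dBm → −71.5 dBm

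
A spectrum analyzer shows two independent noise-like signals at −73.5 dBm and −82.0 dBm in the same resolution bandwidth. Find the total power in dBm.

Convert to linear, add, convert back:
P₁ = 4.47×10⁻¹¹ W, P₂ = 6.31×10⁻¹² W
P_tot = 5.10×10⁻¹¹ W → 10 log₁₀(P_tot / 10⁻³) = −72.9 dBm

−72.9 dBm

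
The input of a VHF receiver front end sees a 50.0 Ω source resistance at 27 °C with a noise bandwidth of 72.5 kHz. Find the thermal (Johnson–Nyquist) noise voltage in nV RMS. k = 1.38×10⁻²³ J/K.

T = 27 °C + 273.15 = 300.15 K
V_n = √(4kTRB)
4kTRB = 4 × 1.38×10⁻²³ × 300.15 × 5.00×10¹ × 7.25×10⁴ = 6.01×10⁻¹⁴ V²
V_n = √(6.01×10⁻¹⁴) = 2.45×10⁻⁷ V = 245 nV

245 nV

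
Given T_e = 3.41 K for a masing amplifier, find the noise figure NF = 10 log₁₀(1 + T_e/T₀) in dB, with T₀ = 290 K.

F = 1 + T_e/T₀ = 1 + 3.41/290 = 1.01176
NF = 10 log₁₀(1.01176) = 0.051 dB

0.051 dB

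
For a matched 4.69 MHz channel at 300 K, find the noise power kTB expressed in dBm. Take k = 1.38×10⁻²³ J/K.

−107.1 dBm

P_n = kTB = 1.38×10⁻²³ × 300 × 4.69×10⁶ = 1.94×10⁻¹⁴ W
In dBm: 10 log₁₀(1.94×10⁻¹⁴ / 10⁻³) = −107.1 dBm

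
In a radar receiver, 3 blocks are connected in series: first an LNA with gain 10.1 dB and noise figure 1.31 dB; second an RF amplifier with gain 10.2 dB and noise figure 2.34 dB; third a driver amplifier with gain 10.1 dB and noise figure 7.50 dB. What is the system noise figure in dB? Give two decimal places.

1.66 dB

Convert to linear (a loss of L dB is a gain of −L dB): F_i = 10^(NF_i/10), G_i = 10^(G_i,dB/10)
  Stage 1: F_1 = 10^(1.31/10) = 1.352, G_1 = 10^(10.1/10) = 10.23
  Stage 2: F_2 = 10^(2.34/10) = 1.714, G_2 = 10^(10.2/10) = 10.47
  Stage 3: F_3 = 10^(7.50/10) = 5.623, G_3 = 10^(10.1/10) = 10.23
Friis cascade:
  F = 1.352 + (1.714 − 1)/10.23 + (5.623 − 1)/107.2 = 1.465
NF = 10 log₁₀(1.465) = 1.66 dB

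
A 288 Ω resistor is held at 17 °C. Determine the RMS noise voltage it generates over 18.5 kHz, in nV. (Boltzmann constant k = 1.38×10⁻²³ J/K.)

292 nV

T = 17 °C + 273.15 = 290.15 K
V_n = √(4kTRB)
4kTRB = 4 × 1.38×10⁻²³ × 290.15 × 2.88×10² × 1.85×10⁴ = 8.53×10⁻¹⁴ V²
V_n = √(8.53×10⁻¹⁴) = 2.92×10⁻⁷ V = 292 nV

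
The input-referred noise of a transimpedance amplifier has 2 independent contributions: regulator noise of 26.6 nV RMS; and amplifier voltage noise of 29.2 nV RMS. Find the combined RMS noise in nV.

Uncorrelated sources add in power (mean-square): V_tot = √(ΣV_i²)
V_tot = √[(2.66×10⁻⁸)² + (2.92×10⁻⁸)²] = 3.95×10⁻⁸ V = 39.5 nV

39.5 nV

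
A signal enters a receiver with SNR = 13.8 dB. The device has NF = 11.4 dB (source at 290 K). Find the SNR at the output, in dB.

By definition F = SNR_in/SNR_out, so in dB: SNR_out = SNR_in − NF
SNR_out = 13.8 − 11.4 = 2.4 dB

2.4 dB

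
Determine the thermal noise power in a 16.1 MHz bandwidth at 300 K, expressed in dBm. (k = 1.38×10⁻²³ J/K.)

P_n = kTB = 1.38×10⁻²³ × 300 × 1.61×10⁷ = 6.67×10⁻¹⁴ W
In dBm: 10 log₁₀(6.67×10⁻¹⁴ / 10⁻³) = −101.8 dBm

−101.8 dBm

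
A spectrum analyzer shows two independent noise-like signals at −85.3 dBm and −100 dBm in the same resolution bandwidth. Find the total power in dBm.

Convert to linear, add, convert back:
P₁ = 2.95×10⁻¹² W, P₂ = 1.00×10⁻¹³ W
P_tot = 3.05×10⁻¹² W → 10 log₁₀(P_tot / 10⁻³) = −85.2 dBm

−85.2 dBm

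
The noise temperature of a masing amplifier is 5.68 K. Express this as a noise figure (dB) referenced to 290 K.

F = 1 + T_e/T₀ = 1 + 5.68/290 = 1.01959
NF = 10 log₁₀(1.01959) = 0.084 dB

0.084 dB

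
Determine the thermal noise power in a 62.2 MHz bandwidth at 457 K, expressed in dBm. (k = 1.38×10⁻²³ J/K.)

−94.1 dBm

P_n = kTB = 1.38×10⁻²³ × 457 × 6.22×10⁷ = 3.92×10⁻¹³ W
In dBm: 10 log₁₀(3.92×10⁻¹³ / 10⁻³) = −94.1 dBm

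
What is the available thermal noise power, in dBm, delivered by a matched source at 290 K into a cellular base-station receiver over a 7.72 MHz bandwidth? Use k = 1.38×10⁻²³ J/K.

P_n = kTB = 1.38×10⁻²³ × 290 × 7.72×10⁶ = 3.09×10⁻¹⁴ W
In dBm: 10 log₁₀(3.09×10⁻¹⁴ / 10⁻³) = −105.1 dBm

−105.1 dBm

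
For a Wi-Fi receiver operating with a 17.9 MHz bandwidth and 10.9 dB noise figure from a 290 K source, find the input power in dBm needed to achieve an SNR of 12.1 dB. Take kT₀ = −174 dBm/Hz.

Sensitivity = −174 + 10 log₁₀(B) + NF + SNR_min
= −174 + 72.53 + 10.9 + 12.1
= −78.47 dBm → −78.5 dBm

−78.5 dBm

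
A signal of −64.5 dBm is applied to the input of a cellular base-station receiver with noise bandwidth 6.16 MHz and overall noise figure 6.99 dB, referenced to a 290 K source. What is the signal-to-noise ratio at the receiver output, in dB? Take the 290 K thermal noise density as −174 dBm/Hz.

Noise floor: N = −174 + 10 log₁₀(B) + NF
10 log₁₀(6.16×10⁶) = 67.9 dB
N = −174 + 67.9 + 6.99 = −99.11 dBm
SNR = P_sig − N = −64.5 − (−99.11) = 34.61 dB → 34.6 dB

34.6 dB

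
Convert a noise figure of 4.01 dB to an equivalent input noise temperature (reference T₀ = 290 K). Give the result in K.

F = 10^(4.01/10) = 2.51768
T_e = (F − 1)·T₀ = (2.51768 − 1) × 290 = 440 K

440 K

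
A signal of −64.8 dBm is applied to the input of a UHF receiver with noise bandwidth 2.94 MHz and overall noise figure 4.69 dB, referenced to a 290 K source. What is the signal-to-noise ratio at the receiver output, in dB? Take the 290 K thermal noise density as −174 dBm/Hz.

Noise floor: N = −174 + 10 log₁₀(B) + NF
10 log₁₀(2.94×10⁶) = 64.68 dB
N = −174 + 64.68 + 4.69 = −104.63 dBm
SNR = P_sig − N = −64.8 − (−104.63) = 39.83 dB → 39.8 dB

39.8 dB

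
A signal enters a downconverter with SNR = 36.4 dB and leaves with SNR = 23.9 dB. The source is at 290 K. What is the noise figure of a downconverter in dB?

NF (dB) = SNR_in(dB) − SNR_out(dB) when the source is at T₀
NF = 36.4 − 23.9 = 12.5 dB

12.5 dB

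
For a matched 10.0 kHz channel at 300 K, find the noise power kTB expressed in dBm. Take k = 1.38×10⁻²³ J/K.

−133.8 dBm

P_n = kTB = 1.38×10⁻²³ × 300 × 1.00×10⁴ = 4.14×10⁻¹⁷ W
In dBm: 10 log₁₀(4.14×10⁻¹⁷ / 10⁻³) = −133.8 dBm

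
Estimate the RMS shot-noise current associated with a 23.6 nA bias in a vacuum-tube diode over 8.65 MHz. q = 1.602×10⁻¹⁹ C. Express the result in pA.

256 pA

I_n = √(2qI·B)
2qI·B = 2 × 1.602×10⁻¹⁹ × 2.36×10⁻⁸ × 8.65×10⁶ = 6.54×10⁻²⁰ A²
I_n = √(6.54×10⁻²⁰) = 2.56×10⁻¹⁰ A = 256 pA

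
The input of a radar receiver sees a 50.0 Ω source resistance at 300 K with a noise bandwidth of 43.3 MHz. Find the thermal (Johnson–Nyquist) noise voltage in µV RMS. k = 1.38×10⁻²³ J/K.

5.99 µV

V_n = √(4kTRB)
4kTRB = 4 × 1.38×10⁻²³ × 300 × 5.00×10¹ × 4.33×10⁷ = 3.59×10⁻¹¹ V²
V_n = √(3.59×10⁻¹¹) = 5.99×10⁻⁶ V = 5.99 µV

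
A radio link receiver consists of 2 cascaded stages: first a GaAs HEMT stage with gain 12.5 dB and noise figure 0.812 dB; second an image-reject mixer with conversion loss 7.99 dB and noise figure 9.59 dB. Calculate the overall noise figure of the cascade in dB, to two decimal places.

2.20 dB

Convert to linear (a loss of L dB is a gain of −L dB): F_i = 10^(NF_i/10), G_i = 10^(G_i,dB/10)
  Stage 1: F_1 = 10^(0.812/10) = 1.206, G_1 = 10^(12.5/10) = 17.78
  Stage 2: F_2 = 10^(9.59/10) = 9.099, G_2 = 10^(−7.99/10) = 0.1589
Friis cascade:
  F = 1.206 + (9.099 − 1)/17.78 = 1.661
NF = 10 log₁₀(1.661) = 2.20 dB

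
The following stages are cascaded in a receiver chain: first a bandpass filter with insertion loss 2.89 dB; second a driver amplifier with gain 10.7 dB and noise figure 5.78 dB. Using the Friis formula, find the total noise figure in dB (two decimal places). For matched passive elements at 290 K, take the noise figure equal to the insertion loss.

8.67 dB

Convert to linear (a loss of L dB is a gain of −L dB): F_i = 10^(NF_i/10), G_i = 10^(G_i,dB/10)
  Stage 1: F_1 = 10^(2.89/10) = 1.945, G_1 = 10^(−2.89/10) = 0.5140
  Stage 2: F_2 = 10^(5.78/10) = 3.784, G_2 = 10^(10.7/10) = 11.75
Friis cascade:
  F = 1.945 + (3.784 − 1)/0.5140 = 7.362
NF = 10 log₁₀(7.362) = 8.67 dB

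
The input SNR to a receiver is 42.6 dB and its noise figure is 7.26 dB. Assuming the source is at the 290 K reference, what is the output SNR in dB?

35.34 dB

By definition F = SNR_in/SNR_out, so in dB: SNR_out = SNR_in − NF
SNR_out = 42.6 − 7.26 = 35.34 dB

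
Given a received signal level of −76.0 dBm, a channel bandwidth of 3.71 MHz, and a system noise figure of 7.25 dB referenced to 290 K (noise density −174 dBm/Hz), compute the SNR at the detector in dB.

Noise floor: N = −174 + 10 log₁₀(B) + NF
10 log₁₀(3.71×10⁶) = 65.69 dB
N = −174 + 65.69 + 7.25 = −101.06 dBm
SNR = P_sig − N = −76.0 − (−101.06) = 25.06 dB → 25.1 dB

25.1 dB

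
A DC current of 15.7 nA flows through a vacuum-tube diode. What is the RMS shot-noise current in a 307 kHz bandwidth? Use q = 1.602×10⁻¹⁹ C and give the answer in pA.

I_n = √(2qI·B)
2qI·B = 2 × 1.602×10⁻¹⁹ × 1.57×10⁻⁸ × 3.07×10⁵ = 1.54×10⁻²¹ A²
I_n = √(1.54×10⁻²¹) = 3.93×10⁻¹¹ A = 39.3 pA

39.3 pA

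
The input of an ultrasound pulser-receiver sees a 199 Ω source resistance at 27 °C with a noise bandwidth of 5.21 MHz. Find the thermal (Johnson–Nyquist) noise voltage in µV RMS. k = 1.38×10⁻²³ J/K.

4.14 µV

T = 27 °C + 273.15 = 300.15 K
V_n = √(4kTRB)
4kTRB = 4 × 1.38×10⁻²³ × 300.15 × 1.99×10² × 5.21×10⁶ = 1.72×10⁻¹¹ V²
V_n = √(1.72×10⁻¹¹) = 4.14×10⁻⁶ V = 4.14 µV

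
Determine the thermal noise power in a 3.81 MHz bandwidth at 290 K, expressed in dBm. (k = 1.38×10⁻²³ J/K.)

−108.2 dBm

P_n = kTB = 1.38×10⁻²³ × 290 × 3.81×10⁶ = 1.52×10⁻¹⁴ W
In dBm: 10 log₁₀(1.52×10⁻¹⁴ / 10⁻³) = −108.2 dBm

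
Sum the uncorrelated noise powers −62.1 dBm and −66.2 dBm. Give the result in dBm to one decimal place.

−60.7 dBm

Convert to linear, add, convert back:
P₁ = 6.17×10⁻¹⁰ W, P₂ = 2.40×10⁻¹⁰ W
P_tot = 8.56×10⁻¹⁰ W → 10 log₁₀(P_tot / 10⁻³) = −60.7 dBm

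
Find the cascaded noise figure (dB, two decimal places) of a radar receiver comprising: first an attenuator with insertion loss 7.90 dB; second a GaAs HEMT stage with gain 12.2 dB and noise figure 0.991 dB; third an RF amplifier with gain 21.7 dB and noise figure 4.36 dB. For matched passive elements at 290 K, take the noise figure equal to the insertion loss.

9.24 dB

Convert to linear (a loss of L dB is a gain of −L dB): F_i = 10^(NF_i/10), G_i = 10^(G_i,dB/10)
  Stage 1: F_1 = 10^(7.90/10) = 6.166, G_1 = 10^(−7.90/10) = 0.1622
  Stage 2: F_2 = 10^(0.991/10) = 1.256, G_2 = 10^(12.2/10) = 16.60
  Stage 3: F_3 = 10^(4.36/10) = 2.729, G_3 = 10^(21.7/10) = 147.9
Friis cascade:
  F = 6.166 + (1.256 − 1)/0.1622 + (2.729 − 1)/2.692 = 8.389
NF = 10 log₁₀(8.389) = 9.24 dB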